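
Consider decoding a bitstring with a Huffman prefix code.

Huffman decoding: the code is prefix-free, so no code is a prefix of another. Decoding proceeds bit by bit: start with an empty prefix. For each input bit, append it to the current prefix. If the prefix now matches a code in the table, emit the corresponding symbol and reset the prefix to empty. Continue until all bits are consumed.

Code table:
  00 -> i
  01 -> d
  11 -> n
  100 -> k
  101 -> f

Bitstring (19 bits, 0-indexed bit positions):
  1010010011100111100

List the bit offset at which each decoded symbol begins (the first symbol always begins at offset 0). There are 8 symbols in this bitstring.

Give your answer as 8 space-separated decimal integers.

Answer: 0 3 5 8 10 13 15 17

Derivation:
Bit 0: prefix='1' (no match yet)
Bit 1: prefix='10' (no match yet)
Bit 2: prefix='101' -> emit 'f', reset
Bit 3: prefix='0' (no match yet)
Bit 4: prefix='00' -> emit 'i', reset
Bit 5: prefix='1' (no match yet)
Bit 6: prefix='10' (no match yet)
Bit 7: prefix='100' -> emit 'k', reset
Bit 8: prefix='1' (no match yet)
Bit 9: prefix='11' -> emit 'n', reset
Bit 10: prefix='1' (no match yet)
Bit 11: prefix='10' (no match yet)
Bit 12: prefix='100' -> emit 'k', reset
Bit 13: prefix='1' (no match yet)
Bit 14: prefix='11' -> emit 'n', reset
Bit 15: prefix='1' (no match yet)
Bit 16: prefix='11' -> emit 'n', reset
Bit 17: prefix='0' (no match yet)
Bit 18: prefix='00' -> emit 'i', reset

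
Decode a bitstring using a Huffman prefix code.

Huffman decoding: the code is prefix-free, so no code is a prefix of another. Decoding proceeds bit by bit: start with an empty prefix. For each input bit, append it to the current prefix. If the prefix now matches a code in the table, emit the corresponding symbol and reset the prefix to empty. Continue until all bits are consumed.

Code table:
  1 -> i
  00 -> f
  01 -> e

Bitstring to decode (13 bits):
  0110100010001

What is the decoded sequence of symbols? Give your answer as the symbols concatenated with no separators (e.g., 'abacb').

Answer: eiefefe

Derivation:
Bit 0: prefix='0' (no match yet)
Bit 1: prefix='01' -> emit 'e', reset
Bit 2: prefix='1' -> emit 'i', reset
Bit 3: prefix='0' (no match yet)
Bit 4: prefix='01' -> emit 'e', reset
Bit 5: prefix='0' (no match yet)
Bit 6: prefix='00' -> emit 'f', reset
Bit 7: prefix='0' (no match yet)
Bit 8: prefix='01' -> emit 'e', reset
Bit 9: prefix='0' (no match yet)
Bit 10: prefix='00' -> emit 'f', reset
Bit 11: prefix='0' (no match yet)
Bit 12: prefix='01' -> emit 'e', reset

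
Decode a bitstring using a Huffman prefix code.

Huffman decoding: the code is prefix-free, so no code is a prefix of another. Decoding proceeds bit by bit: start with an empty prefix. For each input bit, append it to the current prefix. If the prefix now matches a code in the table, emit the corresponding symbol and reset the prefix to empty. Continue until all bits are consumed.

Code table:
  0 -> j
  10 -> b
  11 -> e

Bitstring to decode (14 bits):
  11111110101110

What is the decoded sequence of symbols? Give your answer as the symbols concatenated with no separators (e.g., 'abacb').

Answer: eeebbeb

Derivation:
Bit 0: prefix='1' (no match yet)
Bit 1: prefix='11' -> emit 'e', reset
Bit 2: prefix='1' (no match yet)
Bit 3: prefix='11' -> emit 'e', reset
Bit 4: prefix='1' (no match yet)
Bit 5: prefix='11' -> emit 'e', reset
Bit 6: prefix='1' (no match yet)
Bit 7: prefix='10' -> emit 'b', reset
Bit 8: prefix='1' (no match yet)
Bit 9: prefix='10' -> emit 'b', reset
Bit 10: prefix='1' (no match yet)
Bit 11: prefix='11' -> emit 'e', reset
Bit 12: prefix='1' (no match yet)
Bit 13: prefix='10' -> emit 'b', reset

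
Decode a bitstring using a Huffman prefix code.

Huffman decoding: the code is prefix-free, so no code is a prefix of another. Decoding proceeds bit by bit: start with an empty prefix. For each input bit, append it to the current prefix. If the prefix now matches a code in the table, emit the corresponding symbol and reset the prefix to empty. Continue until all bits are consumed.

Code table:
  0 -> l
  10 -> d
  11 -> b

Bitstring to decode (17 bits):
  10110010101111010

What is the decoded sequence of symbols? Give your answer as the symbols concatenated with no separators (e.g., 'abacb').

Bit 0: prefix='1' (no match yet)
Bit 1: prefix='10' -> emit 'd', reset
Bit 2: prefix='1' (no match yet)
Bit 3: prefix='11' -> emit 'b', reset
Bit 4: prefix='0' -> emit 'l', reset
Bit 5: prefix='0' -> emit 'l', reset
Bit 6: prefix='1' (no match yet)
Bit 7: prefix='10' -> emit 'd', reset
Bit 8: prefix='1' (no match yet)
Bit 9: prefix='10' -> emit 'd', reset
Bit 10: prefix='1' (no match yet)
Bit 11: prefix='11' -> emit 'b', reset
Bit 12: prefix='1' (no match yet)
Bit 13: prefix='11' -> emit 'b', reset
Bit 14: prefix='0' -> emit 'l', reset
Bit 15: prefix='1' (no match yet)
Bit 16: prefix='10' -> emit 'd', reset

Answer: dbllddbbld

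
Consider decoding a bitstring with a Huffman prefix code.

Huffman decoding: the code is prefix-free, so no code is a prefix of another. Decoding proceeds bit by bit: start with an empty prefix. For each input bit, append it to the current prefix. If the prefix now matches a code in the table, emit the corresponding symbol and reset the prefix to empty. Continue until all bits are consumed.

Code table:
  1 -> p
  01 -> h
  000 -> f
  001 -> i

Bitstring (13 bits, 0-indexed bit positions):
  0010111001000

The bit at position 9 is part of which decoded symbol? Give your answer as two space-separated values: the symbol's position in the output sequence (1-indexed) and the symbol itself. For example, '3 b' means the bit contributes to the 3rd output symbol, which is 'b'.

Answer: 5 i

Derivation:
Bit 0: prefix='0' (no match yet)
Bit 1: prefix='00' (no match yet)
Bit 2: prefix='001' -> emit 'i', reset
Bit 3: prefix='0' (no match yet)
Bit 4: prefix='01' -> emit 'h', reset
Bit 5: prefix='1' -> emit 'p', reset
Bit 6: prefix='1' -> emit 'p', reset
Bit 7: prefix='0' (no match yet)
Bit 8: prefix='00' (no match yet)
Bit 9: prefix='001' -> emit 'i', reset
Bit 10: prefix='0' (no match yet)
Bit 11: prefix='00' (no match yet)
Bit 12: prefix='000' -> emit 'f', reset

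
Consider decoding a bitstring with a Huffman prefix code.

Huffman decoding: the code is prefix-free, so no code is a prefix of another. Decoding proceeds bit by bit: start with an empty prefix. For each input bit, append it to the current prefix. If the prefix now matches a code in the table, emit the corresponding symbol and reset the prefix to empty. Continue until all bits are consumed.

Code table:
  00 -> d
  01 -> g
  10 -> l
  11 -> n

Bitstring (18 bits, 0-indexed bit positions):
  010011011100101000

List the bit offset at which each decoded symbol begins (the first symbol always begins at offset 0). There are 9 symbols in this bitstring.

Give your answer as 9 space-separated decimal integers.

Bit 0: prefix='0' (no match yet)
Bit 1: prefix='01' -> emit 'g', reset
Bit 2: prefix='0' (no match yet)
Bit 3: prefix='00' -> emit 'd', reset
Bit 4: prefix='1' (no match yet)
Bit 5: prefix='11' -> emit 'n', reset
Bit 6: prefix='0' (no match yet)
Bit 7: prefix='01' -> emit 'g', reset
Bit 8: prefix='1' (no match yet)
Bit 9: prefix='11' -> emit 'n', reset
Bit 10: prefix='0' (no match yet)
Bit 11: prefix='00' -> emit 'd', reset
Bit 12: prefix='1' (no match yet)
Bit 13: prefix='10' -> emit 'l', reset
Bit 14: prefix='1' (no match yet)
Bit 15: prefix='10' -> emit 'l', reset
Bit 16: prefix='0' (no match yet)
Bit 17: prefix='00' -> emit 'd', reset

Answer: 0 2 4 6 8 10 12 14 16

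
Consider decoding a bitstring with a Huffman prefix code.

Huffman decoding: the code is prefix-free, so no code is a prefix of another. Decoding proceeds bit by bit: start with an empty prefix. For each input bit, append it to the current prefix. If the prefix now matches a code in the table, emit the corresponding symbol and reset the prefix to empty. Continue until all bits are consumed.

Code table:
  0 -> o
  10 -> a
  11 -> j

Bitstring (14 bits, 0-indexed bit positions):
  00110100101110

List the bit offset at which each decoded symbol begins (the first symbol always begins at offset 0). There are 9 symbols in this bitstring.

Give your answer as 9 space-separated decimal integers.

Bit 0: prefix='0' -> emit 'o', reset
Bit 1: prefix='0' -> emit 'o', reset
Bit 2: prefix='1' (no match yet)
Bit 3: prefix='11' -> emit 'j', reset
Bit 4: prefix='0' -> emit 'o', reset
Bit 5: prefix='1' (no match yet)
Bit 6: prefix='10' -> emit 'a', reset
Bit 7: prefix='0' -> emit 'o', reset
Bit 8: prefix='1' (no match yet)
Bit 9: prefix='10' -> emit 'a', reset
Bit 10: prefix='1' (no match yet)
Bit 11: prefix='11' -> emit 'j', reset
Bit 12: prefix='1' (no match yet)
Bit 13: prefix='10' -> emit 'a', reset

Answer: 0 1 2 4 5 7 8 10 12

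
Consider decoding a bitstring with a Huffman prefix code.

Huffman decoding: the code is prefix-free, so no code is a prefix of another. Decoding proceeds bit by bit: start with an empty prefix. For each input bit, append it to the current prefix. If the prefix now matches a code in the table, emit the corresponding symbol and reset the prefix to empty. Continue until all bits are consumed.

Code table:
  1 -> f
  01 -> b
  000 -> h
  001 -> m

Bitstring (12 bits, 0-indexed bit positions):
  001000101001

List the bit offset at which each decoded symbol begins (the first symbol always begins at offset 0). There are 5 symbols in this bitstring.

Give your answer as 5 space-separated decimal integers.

Answer: 0 3 6 7 9

Derivation:
Bit 0: prefix='0' (no match yet)
Bit 1: prefix='00' (no match yet)
Bit 2: prefix='001' -> emit 'm', reset
Bit 3: prefix='0' (no match yet)
Bit 4: prefix='00' (no match yet)
Bit 5: prefix='000' -> emit 'h', reset
Bit 6: prefix='1' -> emit 'f', reset
Bit 7: prefix='0' (no match yet)
Bit 8: prefix='01' -> emit 'b', reset
Bit 9: prefix='0' (no match yet)
Bit 10: prefix='00' (no match yet)
Bit 11: prefix='001' -> emit 'm', reset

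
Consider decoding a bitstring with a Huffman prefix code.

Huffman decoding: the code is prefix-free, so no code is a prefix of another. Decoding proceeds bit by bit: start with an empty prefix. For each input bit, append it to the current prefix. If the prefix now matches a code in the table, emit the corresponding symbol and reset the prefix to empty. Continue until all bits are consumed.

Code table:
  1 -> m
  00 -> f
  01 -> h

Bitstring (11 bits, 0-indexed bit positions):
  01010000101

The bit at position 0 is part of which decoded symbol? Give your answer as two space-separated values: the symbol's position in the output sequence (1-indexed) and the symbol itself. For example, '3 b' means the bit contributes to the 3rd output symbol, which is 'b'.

Answer: 1 h

Derivation:
Bit 0: prefix='0' (no match yet)
Bit 1: prefix='01' -> emit 'h', reset
Bit 2: prefix='0' (no match yet)
Bit 3: prefix='01' -> emit 'h', reset
Bit 4: prefix='0' (no match yet)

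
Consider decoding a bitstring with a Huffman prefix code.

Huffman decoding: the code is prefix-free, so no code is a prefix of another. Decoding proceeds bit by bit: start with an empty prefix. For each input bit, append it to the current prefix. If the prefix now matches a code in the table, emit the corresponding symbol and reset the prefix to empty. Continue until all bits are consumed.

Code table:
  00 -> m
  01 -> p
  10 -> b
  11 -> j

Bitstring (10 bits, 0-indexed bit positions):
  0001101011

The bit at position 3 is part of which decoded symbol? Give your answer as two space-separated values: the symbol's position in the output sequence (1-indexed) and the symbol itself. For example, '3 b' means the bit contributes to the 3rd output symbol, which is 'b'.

Answer: 2 p

Derivation:
Bit 0: prefix='0' (no match yet)
Bit 1: prefix='00' -> emit 'm', reset
Bit 2: prefix='0' (no match yet)
Bit 3: prefix='01' -> emit 'p', reset
Bit 4: prefix='1' (no match yet)
Bit 5: prefix='10' -> emit 'b', reset
Bit 6: prefix='1' (no match yet)
Bit 7: prefix='10' -> emit 'b', reset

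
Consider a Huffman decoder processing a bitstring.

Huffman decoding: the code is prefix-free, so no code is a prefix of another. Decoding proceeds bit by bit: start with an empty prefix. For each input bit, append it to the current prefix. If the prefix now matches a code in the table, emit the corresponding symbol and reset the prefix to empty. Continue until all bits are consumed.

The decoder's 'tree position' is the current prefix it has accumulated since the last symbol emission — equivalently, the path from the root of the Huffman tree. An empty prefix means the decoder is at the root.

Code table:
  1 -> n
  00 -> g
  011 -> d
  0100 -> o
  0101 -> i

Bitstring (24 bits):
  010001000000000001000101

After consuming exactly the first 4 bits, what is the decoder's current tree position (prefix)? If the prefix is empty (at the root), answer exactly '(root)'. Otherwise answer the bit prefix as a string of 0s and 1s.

Answer: (root)

Derivation:
Bit 0: prefix='0' (no match yet)
Bit 1: prefix='01' (no match yet)
Bit 2: prefix='010' (no match yet)
Bit 3: prefix='0100' -> emit 'o', reset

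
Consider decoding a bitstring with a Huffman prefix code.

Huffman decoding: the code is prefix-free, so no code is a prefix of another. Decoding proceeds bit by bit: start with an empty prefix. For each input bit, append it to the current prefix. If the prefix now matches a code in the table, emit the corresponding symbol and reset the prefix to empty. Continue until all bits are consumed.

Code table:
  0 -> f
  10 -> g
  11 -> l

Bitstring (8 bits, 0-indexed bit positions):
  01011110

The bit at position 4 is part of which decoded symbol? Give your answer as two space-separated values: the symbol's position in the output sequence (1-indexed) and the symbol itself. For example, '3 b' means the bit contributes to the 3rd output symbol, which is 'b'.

Answer: 3 l

Derivation:
Bit 0: prefix='0' -> emit 'f', reset
Bit 1: prefix='1' (no match yet)
Bit 2: prefix='10' -> emit 'g', reset
Bit 3: prefix='1' (no match yet)
Bit 4: prefix='11' -> emit 'l', reset
Bit 5: prefix='1' (no match yet)
Bit 6: prefix='11' -> emit 'l', reset
Bit 7: prefix='0' -> emit 'f', reset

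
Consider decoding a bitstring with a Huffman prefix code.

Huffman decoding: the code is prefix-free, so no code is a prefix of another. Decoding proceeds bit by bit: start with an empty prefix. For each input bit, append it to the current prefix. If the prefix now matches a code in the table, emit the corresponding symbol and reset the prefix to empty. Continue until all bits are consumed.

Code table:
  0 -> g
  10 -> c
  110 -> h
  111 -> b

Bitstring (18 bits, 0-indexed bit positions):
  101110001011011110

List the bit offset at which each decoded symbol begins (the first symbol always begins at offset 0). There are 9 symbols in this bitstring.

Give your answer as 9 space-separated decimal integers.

Answer: 0 2 5 6 7 8 10 13 16

Derivation:
Bit 0: prefix='1' (no match yet)
Bit 1: prefix='10' -> emit 'c', reset
Bit 2: prefix='1' (no match yet)
Bit 3: prefix='11' (no match yet)
Bit 4: prefix='111' -> emit 'b', reset
Bit 5: prefix='0' -> emit 'g', reset
Bit 6: prefix='0' -> emit 'g', reset
Bit 7: prefix='0' -> emit 'g', reset
Bit 8: prefix='1' (no match yet)
Bit 9: prefix='10' -> emit 'c', reset
Bit 10: prefix='1' (no match yet)
Bit 11: prefix='11' (no match yet)
Bit 12: prefix='110' -> emit 'h', reset
Bit 13: prefix='1' (no match yet)
Bit 14: prefix='11' (no match yet)
Bit 15: prefix='111' -> emit 'b', reset
Bit 16: prefix='1' (no match yet)
Bit 17: prefix='10' -> emit 'c', reset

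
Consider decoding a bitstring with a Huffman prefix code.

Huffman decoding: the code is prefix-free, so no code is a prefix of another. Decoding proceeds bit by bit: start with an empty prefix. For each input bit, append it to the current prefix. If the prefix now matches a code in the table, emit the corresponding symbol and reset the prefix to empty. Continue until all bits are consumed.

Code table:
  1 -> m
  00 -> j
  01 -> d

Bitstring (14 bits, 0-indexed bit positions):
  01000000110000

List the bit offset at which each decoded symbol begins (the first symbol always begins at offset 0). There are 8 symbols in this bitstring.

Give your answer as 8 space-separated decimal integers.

Bit 0: prefix='0' (no match yet)
Bit 1: prefix='01' -> emit 'd', reset
Bit 2: prefix='0' (no match yet)
Bit 3: prefix='00' -> emit 'j', reset
Bit 4: prefix='0' (no match yet)
Bit 5: prefix='00' -> emit 'j', reset
Bit 6: prefix='0' (no match yet)
Bit 7: prefix='00' -> emit 'j', reset
Bit 8: prefix='1' -> emit 'm', reset
Bit 9: prefix='1' -> emit 'm', reset
Bit 10: prefix='0' (no match yet)
Bit 11: prefix='00' -> emit 'j', reset
Bit 12: prefix='0' (no match yet)
Bit 13: prefix='00' -> emit 'j', reset

Answer: 0 2 4 6 8 9 10 12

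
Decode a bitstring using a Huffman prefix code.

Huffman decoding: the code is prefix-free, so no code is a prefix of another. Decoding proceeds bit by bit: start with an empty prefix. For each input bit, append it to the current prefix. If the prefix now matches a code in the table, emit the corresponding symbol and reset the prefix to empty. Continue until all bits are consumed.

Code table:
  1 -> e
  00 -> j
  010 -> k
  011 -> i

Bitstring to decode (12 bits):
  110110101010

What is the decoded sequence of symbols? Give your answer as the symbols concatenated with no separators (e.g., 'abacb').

Bit 0: prefix='1' -> emit 'e', reset
Bit 1: prefix='1' -> emit 'e', reset
Bit 2: prefix='0' (no match yet)
Bit 3: prefix='01' (no match yet)
Bit 4: prefix='011' -> emit 'i', reset
Bit 5: prefix='0' (no match yet)
Bit 6: prefix='01' (no match yet)
Bit 7: prefix='010' -> emit 'k', reset
Bit 8: prefix='1' -> emit 'e', reset
Bit 9: prefix='0' (no match yet)
Bit 10: prefix='01' (no match yet)
Bit 11: prefix='010' -> emit 'k', reset

Answer: eeikek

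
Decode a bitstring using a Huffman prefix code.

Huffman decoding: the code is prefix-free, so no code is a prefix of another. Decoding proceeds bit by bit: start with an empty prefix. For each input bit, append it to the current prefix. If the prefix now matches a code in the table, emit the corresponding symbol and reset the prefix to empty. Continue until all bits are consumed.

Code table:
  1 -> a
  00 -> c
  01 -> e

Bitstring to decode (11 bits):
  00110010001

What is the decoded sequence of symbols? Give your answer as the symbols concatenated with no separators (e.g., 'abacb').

Bit 0: prefix='0' (no match yet)
Bit 1: prefix='00' -> emit 'c', reset
Bit 2: prefix='1' -> emit 'a', reset
Bit 3: prefix='1' -> emit 'a', reset
Bit 4: prefix='0' (no match yet)
Bit 5: prefix='00' -> emit 'c', reset
Bit 6: prefix='1' -> emit 'a', reset
Bit 7: prefix='0' (no match yet)
Bit 8: prefix='00' -> emit 'c', reset
Bit 9: prefix='0' (no match yet)
Bit 10: prefix='01' -> emit 'e', reset

Answer: caacace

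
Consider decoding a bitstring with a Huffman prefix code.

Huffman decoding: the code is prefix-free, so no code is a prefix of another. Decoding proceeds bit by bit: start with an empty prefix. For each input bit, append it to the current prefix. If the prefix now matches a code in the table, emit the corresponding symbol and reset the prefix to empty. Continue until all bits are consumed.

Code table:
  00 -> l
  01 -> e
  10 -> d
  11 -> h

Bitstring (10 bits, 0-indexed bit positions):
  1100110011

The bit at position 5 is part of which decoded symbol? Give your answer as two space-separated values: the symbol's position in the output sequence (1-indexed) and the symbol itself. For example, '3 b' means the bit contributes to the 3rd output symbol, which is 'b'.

Bit 0: prefix='1' (no match yet)
Bit 1: prefix='11' -> emit 'h', reset
Bit 2: prefix='0' (no match yet)
Bit 3: prefix='00' -> emit 'l', reset
Bit 4: prefix='1' (no match yet)
Bit 5: prefix='11' -> emit 'h', reset
Bit 6: prefix='0' (no match yet)
Bit 7: prefix='00' -> emit 'l', reset
Bit 8: prefix='1' (no match yet)
Bit 9: prefix='11' -> emit 'h', reset

Answer: 3 h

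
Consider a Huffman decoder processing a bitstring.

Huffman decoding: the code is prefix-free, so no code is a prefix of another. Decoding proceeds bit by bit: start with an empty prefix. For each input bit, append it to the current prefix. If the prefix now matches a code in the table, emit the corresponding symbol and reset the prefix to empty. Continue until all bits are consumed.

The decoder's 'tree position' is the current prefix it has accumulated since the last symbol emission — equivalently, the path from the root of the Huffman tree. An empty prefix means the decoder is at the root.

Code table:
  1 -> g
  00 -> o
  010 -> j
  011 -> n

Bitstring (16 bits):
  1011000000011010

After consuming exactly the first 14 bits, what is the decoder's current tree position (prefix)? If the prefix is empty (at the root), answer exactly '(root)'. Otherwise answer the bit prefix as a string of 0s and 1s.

Bit 0: prefix='1' -> emit 'g', reset
Bit 1: prefix='0' (no match yet)
Bit 2: prefix='01' (no match yet)
Bit 3: prefix='011' -> emit 'n', reset
Bit 4: prefix='0' (no match yet)
Bit 5: prefix='00' -> emit 'o', reset
Bit 6: prefix='0' (no match yet)
Bit 7: prefix='00' -> emit 'o', reset
Bit 8: prefix='0' (no match yet)
Bit 9: prefix='00' -> emit 'o', reset
Bit 10: prefix='0' (no match yet)
Bit 11: prefix='01' (no match yet)
Bit 12: prefix='011' -> emit 'n', reset
Bit 13: prefix='0' (no match yet)

Answer: 0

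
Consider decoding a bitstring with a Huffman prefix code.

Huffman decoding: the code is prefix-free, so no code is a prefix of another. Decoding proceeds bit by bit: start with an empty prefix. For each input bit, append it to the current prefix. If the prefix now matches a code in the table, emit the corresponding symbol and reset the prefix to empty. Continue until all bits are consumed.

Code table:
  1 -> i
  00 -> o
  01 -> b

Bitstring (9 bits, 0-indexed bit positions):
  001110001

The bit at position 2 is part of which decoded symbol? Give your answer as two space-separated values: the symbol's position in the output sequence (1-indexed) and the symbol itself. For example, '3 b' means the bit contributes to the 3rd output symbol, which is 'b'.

Bit 0: prefix='0' (no match yet)
Bit 1: prefix='00' -> emit 'o', reset
Bit 2: prefix='1' -> emit 'i', reset
Bit 3: prefix='1' -> emit 'i', reset
Bit 4: prefix='1' -> emit 'i', reset
Bit 5: prefix='0' (no match yet)
Bit 6: prefix='00' -> emit 'o', reset

Answer: 2 i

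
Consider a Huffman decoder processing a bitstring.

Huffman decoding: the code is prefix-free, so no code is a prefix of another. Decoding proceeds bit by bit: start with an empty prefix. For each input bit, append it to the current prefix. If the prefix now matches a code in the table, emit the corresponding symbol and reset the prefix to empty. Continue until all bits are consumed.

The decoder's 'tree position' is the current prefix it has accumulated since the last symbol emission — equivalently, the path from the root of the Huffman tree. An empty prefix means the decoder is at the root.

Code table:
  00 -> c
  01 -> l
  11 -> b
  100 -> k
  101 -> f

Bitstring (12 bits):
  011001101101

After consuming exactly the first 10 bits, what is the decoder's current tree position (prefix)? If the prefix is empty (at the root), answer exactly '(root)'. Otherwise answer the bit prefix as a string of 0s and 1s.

Answer: 1

Derivation:
Bit 0: prefix='0' (no match yet)
Bit 1: prefix='01' -> emit 'l', reset
Bit 2: prefix='1' (no match yet)
Bit 3: prefix='10' (no match yet)
Bit 4: prefix='100' -> emit 'k', reset
Bit 5: prefix='1' (no match yet)
Bit 6: prefix='11' -> emit 'b', reset
Bit 7: prefix='0' (no match yet)
Bit 8: prefix='01' -> emit 'l', reset
Bit 9: prefix='1' (no match yet)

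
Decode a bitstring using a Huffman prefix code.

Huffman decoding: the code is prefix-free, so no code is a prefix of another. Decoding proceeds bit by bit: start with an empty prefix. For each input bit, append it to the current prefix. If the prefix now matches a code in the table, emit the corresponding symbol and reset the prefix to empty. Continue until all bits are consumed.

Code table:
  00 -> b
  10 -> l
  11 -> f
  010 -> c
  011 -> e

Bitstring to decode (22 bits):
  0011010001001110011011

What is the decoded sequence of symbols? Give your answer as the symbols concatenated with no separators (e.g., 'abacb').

Answer: bfcblelee

Derivation:
Bit 0: prefix='0' (no match yet)
Bit 1: prefix='00' -> emit 'b', reset
Bit 2: prefix='1' (no match yet)
Bit 3: prefix='11' -> emit 'f', reset
Bit 4: prefix='0' (no match yet)
Bit 5: prefix='01' (no match yet)
Bit 6: prefix='010' -> emit 'c', reset
Bit 7: prefix='0' (no match yet)
Bit 8: prefix='00' -> emit 'b', reset
Bit 9: prefix='1' (no match yet)
Bit 10: prefix='10' -> emit 'l', reset
Bit 11: prefix='0' (no match yet)
Bit 12: prefix='01' (no match yet)
Bit 13: prefix='011' -> emit 'e', reset
Bit 14: prefix='1' (no match yet)
Bit 15: prefix='10' -> emit 'l', reset
Bit 16: prefix='0' (no match yet)
Bit 17: prefix='01' (no match yet)
Bit 18: prefix='011' -> emit 'e', reset
Bit 19: prefix='0' (no match yet)
Bit 20: prefix='01' (no match yet)
Bit 21: prefix='011' -> emit 'e', reset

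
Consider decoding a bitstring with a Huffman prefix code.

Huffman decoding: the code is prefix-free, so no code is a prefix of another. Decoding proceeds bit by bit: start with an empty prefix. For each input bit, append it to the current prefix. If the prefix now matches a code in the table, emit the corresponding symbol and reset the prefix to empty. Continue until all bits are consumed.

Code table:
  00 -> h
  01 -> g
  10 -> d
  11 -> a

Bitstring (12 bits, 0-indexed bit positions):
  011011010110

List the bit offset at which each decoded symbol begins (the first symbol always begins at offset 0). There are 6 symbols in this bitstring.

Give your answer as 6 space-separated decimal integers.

Answer: 0 2 4 6 8 10

Derivation:
Bit 0: prefix='0' (no match yet)
Bit 1: prefix='01' -> emit 'g', reset
Bit 2: prefix='1' (no match yet)
Bit 3: prefix='10' -> emit 'd', reset
Bit 4: prefix='1' (no match yet)
Bit 5: prefix='11' -> emit 'a', reset
Bit 6: prefix='0' (no match yet)
Bit 7: prefix='01' -> emit 'g', reset
Bit 8: prefix='0' (no match yet)
Bit 9: prefix='01' -> emit 'g', reset
Bit 10: prefix='1' (no match yet)
Bit 11: prefix='10' -> emit 'd', reset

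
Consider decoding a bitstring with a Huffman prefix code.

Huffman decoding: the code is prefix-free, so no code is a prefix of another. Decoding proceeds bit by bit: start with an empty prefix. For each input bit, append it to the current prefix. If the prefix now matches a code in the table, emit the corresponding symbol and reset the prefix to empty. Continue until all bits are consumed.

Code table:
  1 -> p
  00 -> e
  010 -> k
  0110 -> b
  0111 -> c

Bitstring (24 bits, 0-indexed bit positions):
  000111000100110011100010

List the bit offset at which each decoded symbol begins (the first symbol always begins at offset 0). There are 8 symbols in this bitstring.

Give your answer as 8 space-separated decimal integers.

Answer: 0 2 6 8 11 15 19 21

Derivation:
Bit 0: prefix='0' (no match yet)
Bit 1: prefix='00' -> emit 'e', reset
Bit 2: prefix='0' (no match yet)
Bit 3: prefix='01' (no match yet)
Bit 4: prefix='011' (no match yet)
Bit 5: prefix='0111' -> emit 'c', reset
Bit 6: prefix='0' (no match yet)
Bit 7: prefix='00' -> emit 'e', reset
Bit 8: prefix='0' (no match yet)
Bit 9: prefix='01' (no match yet)
Bit 10: prefix='010' -> emit 'k', reset
Bit 11: prefix='0' (no match yet)
Bit 12: prefix='01' (no match yet)
Bit 13: prefix='011' (no match yet)
Bit 14: prefix='0110' -> emit 'b', reset
Bit 15: prefix='0' (no match yet)
Bit 16: prefix='01' (no match yet)
Bit 17: prefix='011' (no match yet)
Bit 18: prefix='0111' -> emit 'c', reset
Bit 19: prefix='0' (no match yet)
Bit 20: prefix='00' -> emit 'e', reset
Bit 21: prefix='0' (no match yet)
Bit 22: prefix='01' (no match yet)
Bit 23: prefix='010' -> emit 'k', reset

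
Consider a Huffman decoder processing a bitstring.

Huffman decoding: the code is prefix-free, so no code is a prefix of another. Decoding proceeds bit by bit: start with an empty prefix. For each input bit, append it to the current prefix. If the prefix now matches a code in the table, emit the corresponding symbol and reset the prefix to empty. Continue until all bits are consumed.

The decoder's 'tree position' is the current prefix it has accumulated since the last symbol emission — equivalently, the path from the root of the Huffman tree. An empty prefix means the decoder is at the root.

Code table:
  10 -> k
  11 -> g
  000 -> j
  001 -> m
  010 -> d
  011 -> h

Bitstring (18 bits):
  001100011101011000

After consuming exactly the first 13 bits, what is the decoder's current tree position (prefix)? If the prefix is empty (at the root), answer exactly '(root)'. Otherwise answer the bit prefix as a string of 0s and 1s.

Bit 0: prefix='0' (no match yet)
Bit 1: prefix='00' (no match yet)
Bit 2: prefix='001' -> emit 'm', reset
Bit 3: prefix='1' (no match yet)
Bit 4: prefix='10' -> emit 'k', reset
Bit 5: prefix='0' (no match yet)
Bit 6: prefix='00' (no match yet)
Bit 7: prefix='001' -> emit 'm', reset
Bit 8: prefix='1' (no match yet)
Bit 9: prefix='11' -> emit 'g', reset
Bit 10: prefix='0' (no match yet)
Bit 11: prefix='01' (no match yet)
Bit 12: prefix='010' -> emit 'd', reset

Answer: (root)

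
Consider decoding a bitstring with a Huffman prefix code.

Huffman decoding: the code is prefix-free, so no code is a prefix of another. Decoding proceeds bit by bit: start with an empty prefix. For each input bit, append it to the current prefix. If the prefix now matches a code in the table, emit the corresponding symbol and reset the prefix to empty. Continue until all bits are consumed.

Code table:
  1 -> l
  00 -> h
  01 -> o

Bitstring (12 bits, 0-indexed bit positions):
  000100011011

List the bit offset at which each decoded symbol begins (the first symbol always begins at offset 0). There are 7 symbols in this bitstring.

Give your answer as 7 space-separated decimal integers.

Bit 0: prefix='0' (no match yet)
Bit 1: prefix='00' -> emit 'h', reset
Bit 2: prefix='0' (no match yet)
Bit 3: prefix='01' -> emit 'o', reset
Bit 4: prefix='0' (no match yet)
Bit 5: prefix='00' -> emit 'h', reset
Bit 6: prefix='0' (no match yet)
Bit 7: prefix='01' -> emit 'o', reset
Bit 8: prefix='1' -> emit 'l', reset
Bit 9: prefix='0' (no match yet)
Bit 10: prefix='01' -> emit 'o', reset
Bit 11: prefix='1' -> emit 'l', reset

Answer: 0 2 4 6 8 9 11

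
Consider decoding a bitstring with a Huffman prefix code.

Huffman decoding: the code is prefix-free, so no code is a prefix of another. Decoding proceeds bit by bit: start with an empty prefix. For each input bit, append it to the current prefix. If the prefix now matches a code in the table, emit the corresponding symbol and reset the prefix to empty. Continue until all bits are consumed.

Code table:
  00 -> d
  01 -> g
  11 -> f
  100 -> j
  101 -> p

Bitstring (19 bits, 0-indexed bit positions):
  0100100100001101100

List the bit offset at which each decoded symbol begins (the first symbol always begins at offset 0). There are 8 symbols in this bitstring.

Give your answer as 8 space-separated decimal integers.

Bit 0: prefix='0' (no match yet)
Bit 1: prefix='01' -> emit 'g', reset
Bit 2: prefix='0' (no match yet)
Bit 3: prefix='00' -> emit 'd', reset
Bit 4: prefix='1' (no match yet)
Bit 5: prefix='10' (no match yet)
Bit 6: prefix='100' -> emit 'j', reset
Bit 7: prefix='1' (no match yet)
Bit 8: prefix='10' (no match yet)
Bit 9: prefix='100' -> emit 'j', reset
Bit 10: prefix='0' (no match yet)
Bit 11: prefix='00' -> emit 'd', reset
Bit 12: prefix='1' (no match yet)
Bit 13: prefix='11' -> emit 'f', reset
Bit 14: prefix='0' (no match yet)
Bit 15: prefix='01' -> emit 'g', reset
Bit 16: prefix='1' (no match yet)
Bit 17: prefix='10' (no match yet)
Bit 18: prefix='100' -> emit 'j', reset

Answer: 0 2 4 7 10 12 14 16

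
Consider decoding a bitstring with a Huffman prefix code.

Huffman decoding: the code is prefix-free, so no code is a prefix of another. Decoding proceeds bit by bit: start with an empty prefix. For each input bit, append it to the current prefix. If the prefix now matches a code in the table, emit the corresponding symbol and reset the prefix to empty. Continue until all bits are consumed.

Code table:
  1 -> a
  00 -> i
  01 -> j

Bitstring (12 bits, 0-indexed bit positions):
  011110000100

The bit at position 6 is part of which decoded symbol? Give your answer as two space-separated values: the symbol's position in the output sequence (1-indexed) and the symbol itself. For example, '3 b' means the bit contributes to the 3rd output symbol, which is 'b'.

Bit 0: prefix='0' (no match yet)
Bit 1: prefix='01' -> emit 'j', reset
Bit 2: prefix='1' -> emit 'a', reset
Bit 3: prefix='1' -> emit 'a', reset
Bit 4: prefix='1' -> emit 'a', reset
Bit 5: prefix='0' (no match yet)
Bit 6: prefix='00' -> emit 'i', reset
Bit 7: prefix='0' (no match yet)
Bit 8: prefix='00' -> emit 'i', reset
Bit 9: prefix='1' -> emit 'a', reset
Bit 10: prefix='0' (no match yet)

Answer: 5 i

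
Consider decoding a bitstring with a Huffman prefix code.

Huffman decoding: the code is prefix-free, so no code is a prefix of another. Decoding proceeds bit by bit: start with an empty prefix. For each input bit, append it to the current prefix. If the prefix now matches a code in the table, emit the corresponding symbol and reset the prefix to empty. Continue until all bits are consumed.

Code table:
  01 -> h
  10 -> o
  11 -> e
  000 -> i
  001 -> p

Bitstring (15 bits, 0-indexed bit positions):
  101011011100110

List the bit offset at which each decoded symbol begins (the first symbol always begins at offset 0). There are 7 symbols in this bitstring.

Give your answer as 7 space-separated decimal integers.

Bit 0: prefix='1' (no match yet)
Bit 1: prefix='10' -> emit 'o', reset
Bit 2: prefix='1' (no match yet)
Bit 3: prefix='10' -> emit 'o', reset
Bit 4: prefix='1' (no match yet)
Bit 5: prefix='11' -> emit 'e', reset
Bit 6: prefix='0' (no match yet)
Bit 7: prefix='01' -> emit 'h', reset
Bit 8: prefix='1' (no match yet)
Bit 9: prefix='11' -> emit 'e', reset
Bit 10: prefix='0' (no match yet)
Bit 11: prefix='00' (no match yet)
Bit 12: prefix='001' -> emit 'p', reset
Bit 13: prefix='1' (no match yet)
Bit 14: prefix='10' -> emit 'o', reset

Answer: 0 2 4 6 8 10 13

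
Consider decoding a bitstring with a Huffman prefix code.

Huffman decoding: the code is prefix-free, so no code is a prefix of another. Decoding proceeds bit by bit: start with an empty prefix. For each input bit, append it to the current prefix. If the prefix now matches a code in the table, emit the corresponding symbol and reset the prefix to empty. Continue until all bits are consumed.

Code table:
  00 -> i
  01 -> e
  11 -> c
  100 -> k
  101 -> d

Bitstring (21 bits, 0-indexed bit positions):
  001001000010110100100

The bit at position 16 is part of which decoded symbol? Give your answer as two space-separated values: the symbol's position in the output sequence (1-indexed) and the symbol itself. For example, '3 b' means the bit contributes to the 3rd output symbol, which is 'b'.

Answer: 7 i

Derivation:
Bit 0: prefix='0' (no match yet)
Bit 1: prefix='00' -> emit 'i', reset
Bit 2: prefix='1' (no match yet)
Bit 3: prefix='10' (no match yet)
Bit 4: prefix='100' -> emit 'k', reset
Bit 5: prefix='1' (no match yet)
Bit 6: prefix='10' (no match yet)
Bit 7: prefix='100' -> emit 'k', reset
Bit 8: prefix='0' (no match yet)
Bit 9: prefix='00' -> emit 'i', reset
Bit 10: prefix='1' (no match yet)
Bit 11: prefix='10' (no match yet)
Bit 12: prefix='101' -> emit 'd', reset
Bit 13: prefix='1' (no match yet)
Bit 14: prefix='10' (no match yet)
Bit 15: prefix='101' -> emit 'd', reset
Bit 16: prefix='0' (no match yet)
Bit 17: prefix='00' -> emit 'i', reset
Bit 18: prefix='1' (no match yet)
Bit 19: prefix='10' (no match yet)
Bit 20: prefix='100' -> emit 'k', reset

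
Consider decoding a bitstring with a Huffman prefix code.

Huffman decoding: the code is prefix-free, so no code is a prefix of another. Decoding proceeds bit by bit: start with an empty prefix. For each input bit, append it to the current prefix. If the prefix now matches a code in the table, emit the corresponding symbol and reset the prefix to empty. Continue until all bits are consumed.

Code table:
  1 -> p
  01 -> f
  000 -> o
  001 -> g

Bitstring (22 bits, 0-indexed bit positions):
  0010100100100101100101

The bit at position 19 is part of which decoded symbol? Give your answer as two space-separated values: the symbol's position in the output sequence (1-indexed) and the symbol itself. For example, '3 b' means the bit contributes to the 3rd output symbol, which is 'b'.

Answer: 8 g

Derivation:
Bit 0: prefix='0' (no match yet)
Bit 1: prefix='00' (no match yet)
Bit 2: prefix='001' -> emit 'g', reset
Bit 3: prefix='0' (no match yet)
Bit 4: prefix='01' -> emit 'f', reset
Bit 5: prefix='0' (no match yet)
Bit 6: prefix='00' (no match yet)
Bit 7: prefix='001' -> emit 'g', reset
Bit 8: prefix='0' (no match yet)
Bit 9: prefix='00' (no match yet)
Bit 10: prefix='001' -> emit 'g', reset
Bit 11: prefix='0' (no match yet)
Bit 12: prefix='00' (no match yet)
Bit 13: prefix='001' -> emit 'g', reset
Bit 14: prefix='0' (no match yet)
Bit 15: prefix='01' -> emit 'f', reset
Bit 16: prefix='1' -> emit 'p', reset
Bit 17: prefix='0' (no match yet)
Bit 18: prefix='00' (no match yet)
Bit 19: prefix='001' -> emit 'g', reset
Bit 20: prefix='0' (no match yet)
Bit 21: prefix='01' -> emit 'f', reset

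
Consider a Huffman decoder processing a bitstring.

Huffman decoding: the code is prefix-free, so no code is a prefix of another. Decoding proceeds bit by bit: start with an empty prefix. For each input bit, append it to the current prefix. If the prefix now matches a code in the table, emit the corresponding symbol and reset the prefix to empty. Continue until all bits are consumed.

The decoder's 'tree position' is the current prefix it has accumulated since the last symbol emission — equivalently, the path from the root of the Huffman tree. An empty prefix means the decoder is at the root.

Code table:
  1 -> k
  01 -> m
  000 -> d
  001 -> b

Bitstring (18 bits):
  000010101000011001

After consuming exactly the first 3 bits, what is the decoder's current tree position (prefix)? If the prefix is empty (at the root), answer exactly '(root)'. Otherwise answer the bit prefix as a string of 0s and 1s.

Answer: (root)

Derivation:
Bit 0: prefix='0' (no match yet)
Bit 1: prefix='00' (no match yet)
Bit 2: prefix='000' -> emit 'd', reset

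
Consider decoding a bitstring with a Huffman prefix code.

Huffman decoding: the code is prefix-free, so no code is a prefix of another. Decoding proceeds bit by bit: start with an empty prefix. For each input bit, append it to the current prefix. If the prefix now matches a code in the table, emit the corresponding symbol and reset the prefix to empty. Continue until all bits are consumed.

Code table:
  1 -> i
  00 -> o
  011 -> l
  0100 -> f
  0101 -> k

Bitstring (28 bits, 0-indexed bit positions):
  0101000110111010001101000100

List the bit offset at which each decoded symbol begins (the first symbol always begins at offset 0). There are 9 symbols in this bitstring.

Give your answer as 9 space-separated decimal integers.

Bit 0: prefix='0' (no match yet)
Bit 1: prefix='01' (no match yet)
Bit 2: prefix='010' (no match yet)
Bit 3: prefix='0101' -> emit 'k', reset
Bit 4: prefix='0' (no match yet)
Bit 5: prefix='00' -> emit 'o', reset
Bit 6: prefix='0' (no match yet)
Bit 7: prefix='01' (no match yet)
Bit 8: prefix='011' -> emit 'l', reset
Bit 9: prefix='0' (no match yet)
Bit 10: prefix='01' (no match yet)
Bit 11: prefix='011' -> emit 'l', reset
Bit 12: prefix='1' -> emit 'i', reset
Bit 13: prefix='0' (no match yet)
Bit 14: prefix='01' (no match yet)
Bit 15: prefix='010' (no match yet)
Bit 16: prefix='0100' -> emit 'f', reset
Bit 17: prefix='0' (no match yet)
Bit 18: prefix='01' (no match yet)
Bit 19: prefix='011' -> emit 'l', reset
Bit 20: prefix='0' (no match yet)
Bit 21: prefix='01' (no match yet)
Bit 22: prefix='010' (no match yet)
Bit 23: prefix='0100' -> emit 'f', reset
Bit 24: prefix='0' (no match yet)
Bit 25: prefix='01' (no match yet)
Bit 26: prefix='010' (no match yet)
Bit 27: prefix='0100' -> emit 'f', reset

Answer: 0 4 6 9 12 13 17 20 24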